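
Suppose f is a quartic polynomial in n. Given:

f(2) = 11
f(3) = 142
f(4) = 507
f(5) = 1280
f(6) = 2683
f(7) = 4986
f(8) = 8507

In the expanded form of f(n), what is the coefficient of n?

-8

First differences: 131, 365, 773, 1403, 2303, 3521. Second differences: 234, 408, 630, 900, 1218. Third differences: 174, 222, 270, 318. Fourth differences: 48, 48, 48.
Level-4 differences are constant, so f has degree 4.
Fitting a degree-4 polynomial gives f(n) = 2n^4 + n³ - 2n² - 8n - 5.
The coefficient of n is -8.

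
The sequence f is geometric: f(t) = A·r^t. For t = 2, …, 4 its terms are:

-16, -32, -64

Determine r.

Consecutive ratio: -32/(-16) = 2, and -64/(-32) = 2, so r = 2.
Then A·2^2 = -16 gives A = -4, and f(t) = -4·2^t.

2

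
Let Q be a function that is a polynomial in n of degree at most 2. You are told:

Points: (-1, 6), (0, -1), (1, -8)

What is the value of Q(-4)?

First differences: -7, -7.
Level-1 differences are constant, so Q has degree 1.
Fitting a degree-1 polynomial gives Q(n) = -7n - 1.
Then Q(-4) = 27.

27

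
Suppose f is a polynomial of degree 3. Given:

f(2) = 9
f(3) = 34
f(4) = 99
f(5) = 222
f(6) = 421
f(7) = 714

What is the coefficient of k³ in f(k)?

First differences: 25, 65, 123, 199, 293. Second differences: 40, 58, 76, 94. Third differences: 18, 18, 18.
Level-3 differences are constant, so f has degree 3.
Fitting a degree-3 polynomial gives f(k) = 3k³ - 7k² + 3k + 7.
The coefficient of k³ is 3.

3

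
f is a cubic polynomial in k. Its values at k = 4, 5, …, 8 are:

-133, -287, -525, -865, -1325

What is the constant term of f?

3

First differences: -154, -238, -340, -460. Second differences: -84, -102, -120. Third differences: -18, -18.
Level-3 differences are constant, so f has degree 3.
Fitting a degree-3 polynomial gives f(k) = -3k³ + 3k² + 2k + 3.
The constant term is f(0) = 3.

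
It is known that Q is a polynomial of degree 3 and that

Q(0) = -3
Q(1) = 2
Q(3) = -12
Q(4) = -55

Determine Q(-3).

Write Q(n) = an³ + bn² + cn + d; the 4 given values yield a linear system in the 4 coefficients.
Solving, Q(n) = -2n³ + 4n² + 3n - 3.
Then Q(-3) = 78.

78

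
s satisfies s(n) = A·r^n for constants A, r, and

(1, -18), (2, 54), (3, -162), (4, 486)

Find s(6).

Consecutive ratio: 54/(-18) = -3, and -162/54 = -3, so r = -3.
Then A·(-3)^1 = -18 gives A = 6, and s(n) = 6·(-3)^n.
s(6) = 6·(-3)^6 = 4374.

4374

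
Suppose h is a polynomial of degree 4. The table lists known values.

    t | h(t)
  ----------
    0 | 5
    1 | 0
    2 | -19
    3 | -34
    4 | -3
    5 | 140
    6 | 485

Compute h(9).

First differences: -5, -19, -15, 31, 143, 345. Second differences: -14, 4, 46, 112, 202. Third differences: 18, 42, 66, 90. Fourth differences: 24, 24, 24.
Level-4 differences are constant, so h has degree 4.
Fitting a degree-4 polynomial gives h(t) = t^4 - 3t³ - 5t² + 2t + 5.
Then h(9) = 3992.

3992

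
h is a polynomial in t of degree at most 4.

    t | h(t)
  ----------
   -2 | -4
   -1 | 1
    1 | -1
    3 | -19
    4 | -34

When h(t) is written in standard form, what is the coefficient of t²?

Write h(t) = at^4 + bt³ + ct² + dt + e; the 5 given values yield a linear system in the 5 coefficients.
Solving, the top 2 coefficients vanish, and h(t) = -2t² - t + 2.
The coefficient of t² is -2.

-2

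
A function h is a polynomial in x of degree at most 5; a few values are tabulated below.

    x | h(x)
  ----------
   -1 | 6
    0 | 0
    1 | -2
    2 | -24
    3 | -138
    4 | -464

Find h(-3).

-114

Write h(x) = ax^5 + bx^4 + cx³ + dx² + ex + p; the 6 given values yield a linear system in the 6 coefficients.
Solving, the leading coefficient vanishes, and h(x) = -2x^4 + 4x² - 4x.
Then h(-3) = -114.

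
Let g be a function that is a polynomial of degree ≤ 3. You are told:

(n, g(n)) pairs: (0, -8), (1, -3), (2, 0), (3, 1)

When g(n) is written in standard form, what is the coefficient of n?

Write g(n) = an³ + bn² + cn + d; the 4 given values yield a linear system in the 4 coefficients.
Solving, the leading coefficient vanishes, and g(n) = -n² + 6n - 8.
The coefficient of n is 6.

6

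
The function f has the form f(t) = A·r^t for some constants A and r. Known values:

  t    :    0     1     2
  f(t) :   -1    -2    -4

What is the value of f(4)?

Consecutive ratio: -2/(-1) = 2, and -4/(-2) = 2, so r = 2.
Then A·2^0 = -1 gives A = -1, and f(t) = -1·2^t.
f(4) = -1·2^4 = -16.

-16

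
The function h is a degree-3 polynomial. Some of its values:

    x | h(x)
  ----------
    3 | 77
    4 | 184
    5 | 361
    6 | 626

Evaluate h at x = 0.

Write h(x) = ax³ + bx² + cx + d; the 4 given values yield a linear system in the 4 coefficients.
Solving, h(x) = 3x³ - x² + 3x - 4.
Then h(0) = -4.

-4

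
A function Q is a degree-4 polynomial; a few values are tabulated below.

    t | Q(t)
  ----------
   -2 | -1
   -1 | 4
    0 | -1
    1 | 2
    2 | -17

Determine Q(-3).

Write Q(t) = at^4 + bt³ + ct² + dt + e; the 5 given values yield a linear system in the 5 coefficients.
Solving, Q(t) = -2t^4 - t³ + 6t² - 1.
Then Q(-3) = -82.

-82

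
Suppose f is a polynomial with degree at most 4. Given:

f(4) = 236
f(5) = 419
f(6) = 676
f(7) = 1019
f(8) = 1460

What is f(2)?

44

First differences: 183, 257, 343, 441. Second differences: 74, 86, 98. Third differences: 12, 12.
Level-3 differences are constant, so f has degree 3.
Fitting a degree-3 polynomial gives f(n) = 2n³ + 7n² - 2n + 4.
Then f(2) = 44.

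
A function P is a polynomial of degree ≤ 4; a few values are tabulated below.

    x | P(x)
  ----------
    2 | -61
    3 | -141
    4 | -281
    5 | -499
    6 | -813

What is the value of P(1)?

-23

Write P(x) = ax^4 + bx³ + cx² + dx + e; the 5 given values yield a linear system in the 5 coefficients.
Solving, the leading coefficient vanishes, and P(x) = -3x³ - 3x² - 8x - 9.
Then P(1) = -23.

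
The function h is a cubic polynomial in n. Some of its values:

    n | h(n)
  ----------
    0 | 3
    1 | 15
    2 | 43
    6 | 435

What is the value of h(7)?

Write h(n) = an³ + bn² + cn + d; the 4 given values yield a linear system in the 4 coefficients.
Solving, h(n) = n³ + 5n² + 6n + 3.
Then h(7) = 633.

633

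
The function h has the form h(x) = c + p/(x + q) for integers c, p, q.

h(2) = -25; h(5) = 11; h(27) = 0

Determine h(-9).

-3

(h(x) − c)(x + q) = p for each data point; the three points give a linear system in c and q, then p follows.
Solving: c = -1, q = -3, p = 24, so h(x) = -1 + 24/(x − 3).
Then h(-9) = -1 + 24/(-12) = -3.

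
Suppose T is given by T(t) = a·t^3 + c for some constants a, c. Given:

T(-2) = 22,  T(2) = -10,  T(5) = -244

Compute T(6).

From T(-2) = 22 and T(2) = -10: -8a + c = 22 and 8a + c = -10.
Subtracting: 16a = -32, so a = -2; then c = 22 − (-2)·(-8) = 6.
So T(t) = -2t³ + 6, and T(6) = -426.

-426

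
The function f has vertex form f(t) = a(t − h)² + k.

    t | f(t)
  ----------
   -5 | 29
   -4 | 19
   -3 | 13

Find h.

First differences -10, -6; second difference 4 = 2a, so a = 2.
Expanding, the t-coefficient is −2ah = -4h; matching it to the data gives h = -2, and then k = 11.
So f(t) = 2(t + 2)² + 11.
Hence h = -2.

-2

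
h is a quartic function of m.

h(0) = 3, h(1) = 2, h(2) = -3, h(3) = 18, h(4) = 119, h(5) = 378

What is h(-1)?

-6

First differences: -1, -5, 21, 101, 259. Second differences: -4, 26, 80, 158. Third differences: 30, 54, 78. Fourth differences: 24, 24.
Level-4 differences are constant, so h has degree 4.
Fitting a degree-4 polynomial gives h(m) = m^4 - m³ - 6m² + 5m + 3.
Then h(-1) = -6.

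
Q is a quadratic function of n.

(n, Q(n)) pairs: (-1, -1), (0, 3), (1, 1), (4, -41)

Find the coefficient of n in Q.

Write Q(n) = an² + bn + c; the 4 given values yield a linear system in the 3 coefficients.
Solving, Q(n) = -3n² + n + 3.
The coefficient of n is 1.

1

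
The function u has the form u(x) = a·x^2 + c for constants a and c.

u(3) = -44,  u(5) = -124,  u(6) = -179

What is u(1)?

-4

From u(3) = -44 and u(5) = -124: 9a + c = -44 and 25a + c = -124.
Subtracting: 16a = -80, so a = -5; then c = -44 − (-5)·9 = 1.
So u(x) = -5x² + 1, and u(1) = -4.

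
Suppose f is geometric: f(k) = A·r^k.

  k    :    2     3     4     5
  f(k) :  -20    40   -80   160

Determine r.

-2

Consecutive ratio: 40/(-20) = -2, and -80/40 = -2, so r = -2.
Then A·(-2)^2 = -20 gives A = -5, and f(k) = -5·(-2)^k.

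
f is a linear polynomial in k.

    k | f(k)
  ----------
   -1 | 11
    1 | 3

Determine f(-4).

23

Write f(k) = ak + b; the 2 given values yield a linear system in the 2 coefficients.
Solving, f(k) = -4k + 7.
Then f(-4) = 23.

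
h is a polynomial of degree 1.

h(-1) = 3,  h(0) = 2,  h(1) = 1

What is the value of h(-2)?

First differences: -1, -1.
Level-1 differences are constant, so h has degree 1.
Fitting a degree-1 polynomial gives h(k) = -k + 2.
Then h(-2) = 4.

4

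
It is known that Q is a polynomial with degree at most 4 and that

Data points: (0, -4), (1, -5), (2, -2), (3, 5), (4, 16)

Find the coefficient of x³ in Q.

First differences: -1, 3, 7, 11. Second differences: 4, 4, 4.
Level-2 differences are constant, so Q has degree 2.
Fitting a degree-2 polynomial gives Q(x) = 2x² - 3x - 4.
The coefficient of x³ is 0.

0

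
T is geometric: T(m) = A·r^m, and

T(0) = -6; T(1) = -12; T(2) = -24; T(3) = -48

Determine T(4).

Consecutive ratio: -12/(-6) = 2, and -24/(-12) = 2, so r = 2.
Then A·2^0 = -6 gives A = -6, and T(m) = -6·2^m.
T(4) = -6·2^4 = -96.

-96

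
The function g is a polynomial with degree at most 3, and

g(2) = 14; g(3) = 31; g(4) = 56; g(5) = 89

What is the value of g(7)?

179

First differences: 17, 25, 33. Second differences: 8, 8.
Level-2 differences are constant, so g has degree 2.
Fitting a degree-2 polynomial gives g(n) = 4n² - 3n + 4.
Then g(7) = 179.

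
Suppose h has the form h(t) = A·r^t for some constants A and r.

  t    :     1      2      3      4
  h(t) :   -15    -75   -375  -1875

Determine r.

Consecutive ratio: -75/(-15) = 5, and -375/(-75) = 5, so r = 5.
Then A·5^1 = -15 gives A = -3, and h(t) = -3·5^t.

5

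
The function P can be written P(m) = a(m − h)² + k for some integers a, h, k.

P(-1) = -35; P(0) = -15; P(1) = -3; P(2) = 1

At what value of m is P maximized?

First differences 20, 12, 4; second difference -8 = 2a, so a = -4.
Expanding, the m-coefficient is −2ah = 8h; matching it to the data gives h = 2, and then k = 1.
So P(m) = -4(m − 2)² + 1.
Hence h = 2.

2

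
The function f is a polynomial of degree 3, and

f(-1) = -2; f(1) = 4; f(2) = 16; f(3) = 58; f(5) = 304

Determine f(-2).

-32

Write f(n) = an³ + bn² + cn + d; the 5 given values yield a linear system in the 4 coefficients.
Solving, f(n) = 3n³ - 3n² + 4.
Then f(-2) = -32.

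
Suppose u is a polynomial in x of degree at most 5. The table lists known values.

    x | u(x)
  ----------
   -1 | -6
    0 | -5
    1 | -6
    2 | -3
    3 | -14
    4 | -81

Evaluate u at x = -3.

-158

Write u(x) = ax^5 + bx^4 + cx³ + dx² + ex + p; the 6 given values yield a linear system in the 6 coefficients.
Solving, the leading coefficient vanishes, and u(x) = -x^4 + 3x³ - 3x - 5.
Then u(-3) = -158.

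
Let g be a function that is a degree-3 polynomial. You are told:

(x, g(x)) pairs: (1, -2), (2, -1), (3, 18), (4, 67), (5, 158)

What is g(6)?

303

Write g(x) = ax³ + bx² + cx + d; the 5 given values yield a linear system in the 4 coefficients.
Solving, g(x) = 2x³ - 3x² - 4x + 3.
Then g(6) = 303.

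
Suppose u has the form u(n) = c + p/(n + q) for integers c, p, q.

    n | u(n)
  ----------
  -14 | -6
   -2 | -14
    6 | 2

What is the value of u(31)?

-3

(u(n) − c)(n + q) = p for each data point; the three points give a linear system in c and q, then p follows.
Solving: c = -4, q = -1, p = 30, so u(n) = -4 + 30/(n − 1).
Then u(31) = -4 + 30/30 = -3.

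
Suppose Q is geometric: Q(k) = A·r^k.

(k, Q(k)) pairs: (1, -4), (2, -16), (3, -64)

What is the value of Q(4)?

Consecutive ratio: -16/(-4) = 4, and -64/(-16) = 4, so r = 4.
Then A·4^1 = -4 gives A = -1, and Q(k) = -1·4^k.
Q(4) = -1·4^4 = -256.

-256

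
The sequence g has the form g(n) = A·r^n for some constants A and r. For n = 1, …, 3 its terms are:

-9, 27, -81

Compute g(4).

243

Consecutive ratio: 27/(-9) = -3, and -81/27 = -3, so r = -3.
Then A·(-3)^1 = -9 gives A = 3, and g(n) = 3·(-3)^n.
g(4) = 3·(-3)^4 = 243.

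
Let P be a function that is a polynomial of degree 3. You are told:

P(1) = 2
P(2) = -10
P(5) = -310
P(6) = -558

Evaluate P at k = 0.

0

Write P(k) = ak³ + bk² + ck + d; the 4 given values yield a linear system in the 4 coefficients.
Solving, P(k) = -3k³ + 2k² + 3k.
Then P(0) = 0.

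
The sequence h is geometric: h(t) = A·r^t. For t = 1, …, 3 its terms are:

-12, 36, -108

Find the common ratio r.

Consecutive ratio: 36/(-12) = -3, and -108/36 = -3, so r = -3.
Then A·(-3)^1 = -12 gives A = 4, and h(t) = 4·(-3)^t.

-3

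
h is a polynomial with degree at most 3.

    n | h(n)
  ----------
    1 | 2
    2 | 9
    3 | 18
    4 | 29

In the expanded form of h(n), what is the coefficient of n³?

0

Write h(n) = an³ + bn² + cn + d; the 4 given values yield a linear system in the 4 coefficients.
Solving, the leading coefficient vanishes, and h(n) = n² + 4n - 3.
The coefficient of n³ is 0.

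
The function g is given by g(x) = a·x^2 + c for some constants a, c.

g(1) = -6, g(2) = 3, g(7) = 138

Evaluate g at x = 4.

From g(1) = -6 and g(2) = 3: 1a + c = -6 and 4a + c = 3.
Subtracting: 3a = 9, so a = 3; then c = -6 − 3·1 = -9.
So g(x) = 3x² − 9, and g(4) = 39.

39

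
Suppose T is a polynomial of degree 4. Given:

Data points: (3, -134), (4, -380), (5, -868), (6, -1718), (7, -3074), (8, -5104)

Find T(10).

First differences: -246, -488, -850, -1356, -2030. Second differences: -242, -362, -506, -674. Third differences: -120, -144, -168. Fourth differences: -24, -24.
Level-4 differences are constant, so T has degree 4.
Fitting a degree-4 polynomial gives T(n) = -n^4 - 2n³ + 3n - 8.
Then T(10) = -11978.

-11978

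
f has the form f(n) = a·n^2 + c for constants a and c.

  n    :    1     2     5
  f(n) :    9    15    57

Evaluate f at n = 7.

From f(1) = 9 and f(2) = 15: 1a + c = 9 and 4a + c = 15.
Subtracting: 3a = 6, so a = 2; then c = 9 − 2·1 = 7.
So f(n) = 2n² + 7, and f(7) = 105.

105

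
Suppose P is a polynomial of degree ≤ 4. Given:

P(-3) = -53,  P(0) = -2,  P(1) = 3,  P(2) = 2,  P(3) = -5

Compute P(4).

-18

Write P(m) = am^4 + bm³ + cm² + dm + e; the 5 given values yield a linear system in the 5 coefficients.
Solving, the top 2 coefficients vanish, and P(m) = -3m² + 8m - 2.
Then P(4) = -18.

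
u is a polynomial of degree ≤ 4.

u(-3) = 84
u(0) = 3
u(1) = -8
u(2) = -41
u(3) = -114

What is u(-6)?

615

Write u(x) = ax^4 + bx³ + cx² + dx + e; the 5 given values yield a linear system in the 5 coefficients.
Solving, the leading coefficient vanishes, and u(x) = -3x³ - 2x² - 6x + 3.
Then u(-6) = 615.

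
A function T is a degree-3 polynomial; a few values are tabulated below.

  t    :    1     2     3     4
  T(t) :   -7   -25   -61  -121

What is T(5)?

-211

Write T(t) = at³ + bt² + ct + d; the 4 given values yield a linear system in the 4 coefficients.
Solving, T(t) = -t³ - 3t² - 2t - 1.
Then T(5) = -211.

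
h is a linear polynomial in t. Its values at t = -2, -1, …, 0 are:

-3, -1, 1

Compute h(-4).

First differences: 2, 2.
Level-1 differences are constant, so h has degree 1.
Fitting a degree-1 polynomial gives h(t) = 2t + 1.
Then h(-4) = -7.

-7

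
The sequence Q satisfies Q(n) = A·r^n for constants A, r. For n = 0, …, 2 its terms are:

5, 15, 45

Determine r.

3

Consecutive ratio: 15/5 = 3, and 45/15 = 3, so r = 3.
Then A·3^0 = 5 gives A = 5, and Q(n) = 5·3^n.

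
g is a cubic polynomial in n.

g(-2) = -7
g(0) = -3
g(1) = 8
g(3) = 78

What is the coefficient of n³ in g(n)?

1

Write g(n) = an³ + bn² + cn + d; the 4 given values yield a linear system in the 4 coefficients.
Solving, g(n) = n³ + 4n² + 6n - 3.
The coefficient of n³ is 1.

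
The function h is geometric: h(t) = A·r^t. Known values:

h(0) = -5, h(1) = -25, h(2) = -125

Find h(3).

Consecutive ratio: -25/(-5) = 5, and -125/(-25) = 5, so r = 5.
Then A·5^0 = -5 gives A = -5, and h(t) = -5·5^t.
h(3) = -5·5^3 = -625.

-625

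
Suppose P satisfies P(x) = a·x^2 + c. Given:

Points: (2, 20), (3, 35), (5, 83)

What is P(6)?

116

From P(2) = 20 and P(3) = 35: 4a + c = 20 and 9a + c = 35.
Subtracting: 5a = 15, so a = 3; then c = 20 − 3·4 = 8.
So P(x) = 3x² + 8, and P(6) = 116.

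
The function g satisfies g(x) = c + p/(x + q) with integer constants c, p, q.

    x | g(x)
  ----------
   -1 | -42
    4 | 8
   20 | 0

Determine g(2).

18

(g(x) − c)(x + q) = p for each data point; the three points give a linear system in c and q, then p follows.
Solving: c = -2, q = 0, p = 40, so g(x) = -2 + 40/(x + 0).
Then g(2) = -2 + 40/2 = 18.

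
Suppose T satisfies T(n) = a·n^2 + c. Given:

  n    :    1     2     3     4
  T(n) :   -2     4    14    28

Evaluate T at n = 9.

158

From T(1) = -2 and T(2) = 4: 1a + c = -2 and 4a + c = 4.
Subtracting: 3a = 6, so a = 2; then c = -2 − 2·1 = -4.
So T(n) = 2n² − 4, and T(9) = 158.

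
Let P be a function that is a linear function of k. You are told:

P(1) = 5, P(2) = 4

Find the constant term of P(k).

Write P(k) = ak + b; the 2 given values yield a linear system in the 2 coefficients.
Solving, P(k) = -k + 6.
The constant term is P(0) = 6.

6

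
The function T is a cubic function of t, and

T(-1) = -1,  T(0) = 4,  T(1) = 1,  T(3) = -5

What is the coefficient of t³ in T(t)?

Write T(t) = at³ + bt² + ct + d; the 4 given values yield a linear system in the 4 coefficients.
Solving, T(t) = t³ - 4t² + 4.
The coefficient of t³ is 1.

1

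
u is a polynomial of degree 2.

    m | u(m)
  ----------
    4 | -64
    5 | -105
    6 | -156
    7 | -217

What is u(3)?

First differences: -41, -51, -61. Second differences: -10, -10.
Level-2 differences are constant, so u has degree 2.
Fitting a degree-2 polynomial gives u(m) = -5m² + 4m.
Then u(3) = -33.

-33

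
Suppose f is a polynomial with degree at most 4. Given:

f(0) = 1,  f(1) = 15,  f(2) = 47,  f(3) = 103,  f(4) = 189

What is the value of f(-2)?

3

Write f(k) = ak^4 + bk³ + ck² + dk + e; the 5 given values yield a linear system in the 5 coefficients.
Solving, the leading coefficient vanishes, and f(k) = k³ + 6k² + 7k + 1.
Then f(-2) = 3.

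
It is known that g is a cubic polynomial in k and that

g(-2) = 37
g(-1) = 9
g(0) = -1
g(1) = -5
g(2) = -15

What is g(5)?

Write g(k) = ak³ + bk² + ck + d; the 5 given values yield a linear system in the 4 coefficients.
Solving, g(k) = -2k³ + 3k² - 5k - 1.
Then g(5) = -201.

-201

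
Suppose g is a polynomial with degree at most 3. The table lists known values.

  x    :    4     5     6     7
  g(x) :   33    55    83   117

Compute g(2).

First differences: 22, 28, 34. Second differences: 6, 6.
Level-2 differences are constant, so g has degree 2.
Fitting a degree-2 polynomial gives g(x) = 3x² - 5x + 5.
Then g(2) = 7.

7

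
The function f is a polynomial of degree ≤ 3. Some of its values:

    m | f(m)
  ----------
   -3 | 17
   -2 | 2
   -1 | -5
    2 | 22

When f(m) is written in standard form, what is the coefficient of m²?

Write f(m) = am³ + bm² + cm + d; the 4 given values yield a linear system in the 4 coefficients.
Solving, the leading coefficient vanishes, and f(m) = 4m² + 5m - 4.
The coefficient of m² is 4.

4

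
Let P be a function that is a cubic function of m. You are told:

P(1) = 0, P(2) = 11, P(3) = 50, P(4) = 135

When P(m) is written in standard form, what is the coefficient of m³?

3

Write P(m) = am³ + bm² + cm + d; the 4 given values yield a linear system in the 4 coefficients.
Solving, P(m) = 3m³ - 4m² + 2m - 1.
The coefficient of m³ is 3.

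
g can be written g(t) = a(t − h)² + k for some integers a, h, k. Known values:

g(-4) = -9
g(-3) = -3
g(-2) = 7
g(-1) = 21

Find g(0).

39

First differences 6, 10, 14; second difference 4 = 2a, so a = 2.
Expanding, the t-coefficient is −2ah = -4h; matching it to the data gives h = -5, and then k = -11.
So g(t) = 2(t + 5)² − 11.
g(0) = 2·5² − 11 = 39.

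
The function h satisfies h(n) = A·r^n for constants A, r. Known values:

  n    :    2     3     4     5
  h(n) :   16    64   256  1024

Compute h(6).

Consecutive ratio: 64/16 = 4, and 256/64 = 4, so r = 4.
Then A·4^2 = 16 gives A = 1, and h(n) = 1·4^n.
h(6) = 1·4^6 = 4096.

4096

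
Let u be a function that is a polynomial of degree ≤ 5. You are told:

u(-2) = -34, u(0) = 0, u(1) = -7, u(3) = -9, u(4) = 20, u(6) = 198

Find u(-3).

-99

Write u(t) = at^5 + bt^4 + ct³ + dt² + et + p; the 6 given values yield a linear system in the 6 coefficients.
Solving, the top 2 coefficients vanish, and u(t) = 2t³ - 6t² - 3t.
Then u(-3) = -99.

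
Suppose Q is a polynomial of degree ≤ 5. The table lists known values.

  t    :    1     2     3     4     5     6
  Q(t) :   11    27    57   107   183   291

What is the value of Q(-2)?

Write Q(t) = at^5 + bt^4 + ct³ + dt² + et + p; the 6 given values yield a linear system in the 6 coefficients.
Solving, the top 2 coefficients vanish, and Q(t) = t³ + t² + 6t + 3.
Then Q(-2) = -13.

-13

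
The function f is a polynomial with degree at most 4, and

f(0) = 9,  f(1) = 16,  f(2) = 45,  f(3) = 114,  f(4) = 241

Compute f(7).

1150

First differences: 7, 29, 69, 127. Second differences: 22, 40, 58. Third differences: 18, 18.
Level-3 differences are constant, so f has degree 3.
Fitting a degree-3 polynomial gives f(x) = 3x³ + 2x² + 2x + 9.
Then f(7) = 1150.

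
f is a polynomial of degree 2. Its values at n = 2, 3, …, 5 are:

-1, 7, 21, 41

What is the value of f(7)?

99

First differences: 8, 14, 20. Second differences: 6, 6.
Level-2 differences are constant, so f has degree 2.
Fitting a degree-2 polynomial gives f(n) = 3n² - 7n + 1.
Then f(7) = 99.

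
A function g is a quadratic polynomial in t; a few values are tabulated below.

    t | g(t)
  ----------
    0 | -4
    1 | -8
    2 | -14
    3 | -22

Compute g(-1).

-2

Write g(t) = at² + bt + c; the 4 given values yield a linear system in the 3 coefficients.
Solving, g(t) = -t² - 3t - 4.
Then g(-1) = -2.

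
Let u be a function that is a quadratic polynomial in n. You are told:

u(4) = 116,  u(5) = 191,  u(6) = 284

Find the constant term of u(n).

Write u(n) = an² + bn + c; the 3 given values yield a linear system in the 3 coefficients.
Solving, u(n) = 9n² - 6n - 4.
The constant term is u(0) = -4.

-4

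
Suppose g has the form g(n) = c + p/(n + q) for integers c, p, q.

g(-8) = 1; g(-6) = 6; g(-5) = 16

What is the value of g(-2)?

(g(n) − c)(n + q) = p for each data point; the three points give a linear system in c and q, then p follows.
Solving: c = -4, q = 4, p = -20, so g(n) = -4 − 20/(n + 4).
Then g(-2) = -4 − 20/2 = -14.

-14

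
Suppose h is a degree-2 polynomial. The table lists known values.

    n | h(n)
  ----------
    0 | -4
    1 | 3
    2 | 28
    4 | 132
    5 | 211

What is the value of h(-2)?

Write h(n) = an² + bn + c; the 5 given values yield a linear system in the 3 coefficients.
Solving, h(n) = 9n² - 2n - 4.
Then h(-2) = 36.

36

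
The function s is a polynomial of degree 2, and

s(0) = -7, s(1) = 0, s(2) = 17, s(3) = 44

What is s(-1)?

-4

First differences: 7, 17, 27. Second differences: 10, 10.
Level-2 differences are constant, so s has degree 2.
Fitting a degree-2 polynomial gives s(k) = 5k² + 2k - 7.
Then s(-1) = -4.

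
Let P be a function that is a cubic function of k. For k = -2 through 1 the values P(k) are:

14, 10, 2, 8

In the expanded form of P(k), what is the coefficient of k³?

3

Write P(k) = ak³ + bk² + ck + d; the 4 given values yield a linear system in the 4 coefficients.
Solving, P(k) = 3k³ + 7k² - 4k + 2.
The coefficient of k³ is 3.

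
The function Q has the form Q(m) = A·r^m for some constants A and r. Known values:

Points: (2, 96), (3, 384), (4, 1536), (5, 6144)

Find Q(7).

98304

Consecutive ratio: 384/96 = 4, and 1536/384 = 4, so r = 4.
Then A·4^2 = 96 gives A = 6, and Q(m) = 6·4^m.
Q(7) = 6·4^7 = 98304.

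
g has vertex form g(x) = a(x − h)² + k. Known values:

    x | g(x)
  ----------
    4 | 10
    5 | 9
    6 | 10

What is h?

First differences -1, 1; second difference 2 = 2a, so a = 1.
Expanding, the x-coefficient is −2ah = -2h; matching it to the data gives h = 5, and then k = 9.
So g(x) = 1(x − 5)² + 9.
Hence h = 5.

5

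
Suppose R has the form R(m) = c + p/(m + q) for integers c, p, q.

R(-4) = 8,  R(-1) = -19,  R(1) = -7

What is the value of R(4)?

-4

(R(m) − c)(m + q) = p for each data point; the three points give a linear system in c and q, then p follows.
Solving: c = -1, q = 2, p = -18, so R(m) = -1 − 18/(m + 2).
Then R(4) = -1 − 18/6 = -4.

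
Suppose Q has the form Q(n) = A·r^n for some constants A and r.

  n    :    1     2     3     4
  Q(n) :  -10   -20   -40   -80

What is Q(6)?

-320

Consecutive ratio: -20/(-10) = 2, and -40/(-20) = 2, so r = 2.
Then A·2^1 = -10 gives A = -5, and Q(n) = -5·2^n.
Q(6) = -5·2^6 = -320.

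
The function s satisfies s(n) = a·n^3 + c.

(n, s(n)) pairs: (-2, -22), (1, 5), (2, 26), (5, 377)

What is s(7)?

From s(-2) = -22 and s(1) = 5: -8a + c = -22 and 1a + c = 5.
Subtracting: 9a = 27, so a = 3; then c = -22 − 3·(-8) = 2.
So s(n) = 3n³ + 2, and s(7) = 1031.

1031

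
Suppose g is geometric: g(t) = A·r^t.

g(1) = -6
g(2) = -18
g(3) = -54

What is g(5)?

Consecutive ratio: -18/(-6) = 3, and -54/(-18) = 3, so r = 3.
Then A·3^1 = -6 gives A = -2, and g(t) = -2·3^t.
g(5) = -2·3^5 = -486.

-486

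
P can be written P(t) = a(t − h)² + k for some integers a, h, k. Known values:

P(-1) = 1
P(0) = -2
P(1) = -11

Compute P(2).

-26

First differences -3, -9; second difference -6 = 2a, so a = -3.
Expanding, the t-coefficient is −2ah = 6h; matching it to the data gives h = -1, and then k = 1.
So P(t) = -3(t + 1)² + 1.
P(2) = -3·3² + 1 = -26.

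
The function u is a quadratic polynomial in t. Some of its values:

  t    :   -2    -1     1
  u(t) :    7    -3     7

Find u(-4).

57

Write u(t) = at² + bt + c; the 3 given values yield a linear system in the 3 coefficients.
Solving, u(t) = 5t² + 5t - 3.
Then u(-4) = 57.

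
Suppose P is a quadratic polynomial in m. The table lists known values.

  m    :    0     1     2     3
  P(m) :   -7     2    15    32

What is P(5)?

Write P(m) = am² + bm + c; the 4 given values yield a linear system in the 3 coefficients.
Solving, P(m) = 2m² + 7m - 7.
Then P(5) = 78.

78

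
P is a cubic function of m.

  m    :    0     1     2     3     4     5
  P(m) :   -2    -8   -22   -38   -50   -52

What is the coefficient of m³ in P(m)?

Write P(m) = am³ + bm² + cm + d; the 6 given values yield a linear system in the 4 coefficients.
Solving, P(m) = m³ - 7m² - 2.
The coefficient of m³ is 1.

1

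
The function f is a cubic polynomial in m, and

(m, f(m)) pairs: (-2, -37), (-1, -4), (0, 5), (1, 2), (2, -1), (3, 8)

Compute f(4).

41

First differences: 33, 9, -3, -3, 9. Second differences: -24, -12, 0, 12. Third differences: 12, 12, 12.
Level-3 differences are constant, so f has degree 3.
Fitting a degree-3 polynomial gives f(m) = 2m³ - 6m² + m + 5.
Then f(4) = 41.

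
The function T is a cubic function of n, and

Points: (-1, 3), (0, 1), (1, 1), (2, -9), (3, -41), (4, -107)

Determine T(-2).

19

First differences: -2, 0, -10, -32, -66. Second differences: 2, -10, -22, -34. Third differences: -12, -12, -12.
Level-3 differences are constant, so T has degree 3.
Fitting a degree-3 polynomial gives T(n) = -2n³ + n² + n + 1.
Then T(-2) = 19.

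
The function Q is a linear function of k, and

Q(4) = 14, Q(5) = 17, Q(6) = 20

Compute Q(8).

26

Write Q(k) = ak + b; the 3 given values yield a linear system in the 2 coefficients.
Solving, Q(k) = 3k + 2.
Then Q(8) = 26.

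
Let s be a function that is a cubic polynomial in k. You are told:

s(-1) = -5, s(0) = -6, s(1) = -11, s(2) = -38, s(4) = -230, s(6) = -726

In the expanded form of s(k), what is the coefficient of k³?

Write s(k) = ak³ + bk² + ck + d; the 6 given values yield a linear system in the 4 coefficients.
Solving, s(k) = -3k³ - 2k² - 6.
The coefficient of k³ is -3.

-3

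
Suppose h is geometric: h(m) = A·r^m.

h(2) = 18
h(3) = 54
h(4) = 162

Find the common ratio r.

Consecutive ratio: 54/18 = 3, and 162/54 = 3, so r = 3.
Then A·3^2 = 18 gives A = 2, and h(m) = 2·3^m.

3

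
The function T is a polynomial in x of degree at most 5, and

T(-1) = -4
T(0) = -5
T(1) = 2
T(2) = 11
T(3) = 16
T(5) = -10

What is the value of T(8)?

-229

Write T(x) = ax^5 + bx^4 + cx³ + dx² + ex + p; the 6 given values yield a linear system in the 6 coefficients.
Solving, the top 2 coefficients vanish, and T(x) = -x³ + 4x² + 4x - 5.
Then T(8) = -229.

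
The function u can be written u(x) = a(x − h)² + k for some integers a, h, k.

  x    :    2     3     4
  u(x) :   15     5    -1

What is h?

First differences -10, -6; second difference 4 = 2a, so a = 2.
Expanding, the x-coefficient is −2ah = -4h; matching it to the data gives h = 5, and then k = -3.
So u(x) = 2(x − 5)² − 3.
Hence h = 5.

5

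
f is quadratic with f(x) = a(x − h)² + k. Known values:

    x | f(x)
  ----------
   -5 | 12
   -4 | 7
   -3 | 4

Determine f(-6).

19

First differences -5, -3; second difference 2 = 2a, so a = 1.
Expanding, the x-coefficient is −2ah = -2h; matching it to the data gives h = -2, and then k = 3.
So f(x) = 1(x + 2)² + 3.
f(-6) = 1·(-4)² + 3 = 19.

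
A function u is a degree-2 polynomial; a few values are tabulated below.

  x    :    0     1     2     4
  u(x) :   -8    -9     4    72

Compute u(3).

Write u(x) = ax² + bx + c; the 4 given values yield a linear system in the 3 coefficients.
Solving, u(x) = 7x² - 8x - 8.
Then u(3) = 31.

31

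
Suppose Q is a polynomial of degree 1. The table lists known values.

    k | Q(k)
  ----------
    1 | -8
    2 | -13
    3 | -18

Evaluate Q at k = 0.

-3

First differences: -5, -5.
Level-1 differences are constant, so Q has degree 1.
Fitting a degree-1 polynomial gives Q(k) = -5k - 3.
Then Q(0) = -3.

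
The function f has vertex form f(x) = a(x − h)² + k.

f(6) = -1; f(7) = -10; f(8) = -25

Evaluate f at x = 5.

First differences -9, -15; second difference -6 = 2a, so a = -3.
Expanding, the x-coefficient is −2ah = 6h; matching it to the data gives h = 5, and then k = 2.
So f(x) = -3(x − 5)² + 2.
f(5) = -3·0² + 2 = 2.

2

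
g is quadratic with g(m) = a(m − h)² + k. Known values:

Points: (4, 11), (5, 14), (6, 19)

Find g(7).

26

First differences 3, 5; second difference 2 = 2a, so a = 1.
Expanding, the m-coefficient is −2ah = -2h; matching it to the data gives h = 3, and then k = 10.
So g(m) = 1(m − 3)² + 10.
g(7) = 1·4² + 10 = 26.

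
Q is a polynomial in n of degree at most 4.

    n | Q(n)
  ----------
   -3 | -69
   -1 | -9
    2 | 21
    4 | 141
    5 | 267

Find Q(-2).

-27

Write Q(n) = an^4 + bn³ + cn² + dn + e; the 5 given values yield a linear system in the 5 coefficients.
Solving, the leading coefficient vanishes, and Q(n) = 2n³ + 4n - 3.
Then Q(-2) = -27.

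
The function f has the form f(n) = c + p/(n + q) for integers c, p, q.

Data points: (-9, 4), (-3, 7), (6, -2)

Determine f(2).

-18

(f(n) − c)(n + q) = p for each data point; the three points give a linear system in c and q, then p follows.
Solving: c = 2, q = -1, p = -20, so f(n) = 2 − 20/(n − 1).
Then f(2) = 2 − 20/1 = -18.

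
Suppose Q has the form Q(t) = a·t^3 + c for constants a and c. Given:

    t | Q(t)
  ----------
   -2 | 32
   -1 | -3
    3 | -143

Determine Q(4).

-328

From Q(-2) = 32 and Q(-1) = -3: -8a + c = 32 and -1a + c = -3.
Subtracting: 7a = -35, so a = -5; then c = 32 − (-5)·(-8) = -8.
So Q(t) = -5t³ − 8, and Q(4) = -328.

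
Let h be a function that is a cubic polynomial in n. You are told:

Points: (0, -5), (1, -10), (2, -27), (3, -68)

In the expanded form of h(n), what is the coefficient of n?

-3

Write h(n) = an³ + bn² + cn + d; the 4 given values yield a linear system in the 4 coefficients.
Solving, h(n) = -2n³ - 3n - 5.
The coefficient of n is -3.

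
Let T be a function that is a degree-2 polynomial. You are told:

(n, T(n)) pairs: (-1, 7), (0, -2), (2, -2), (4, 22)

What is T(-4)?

Write T(n) = an² + bn + c; the 4 given values yield a linear system in the 3 coefficients.
Solving, T(n) = 3n² - 6n - 2.
Then T(-4) = 70.

70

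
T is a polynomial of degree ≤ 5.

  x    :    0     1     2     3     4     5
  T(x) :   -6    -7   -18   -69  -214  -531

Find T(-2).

-34

First differences: -1, -11, -51, -145, -317. Second differences: -10, -40, -94, -172. Third differences: -30, -54, -78. Fourth differences: -24, -24.
Level-4 differences are constant, so T has degree 4.
Fitting a degree-4 polynomial gives T(x) = -x^4 + x³ - x² - 6.
Then T(-2) = -34.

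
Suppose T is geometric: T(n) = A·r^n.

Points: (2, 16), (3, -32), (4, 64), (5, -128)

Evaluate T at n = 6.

256

Consecutive ratio: -32/16 = -2, and 64/(-32) = -2, so r = -2.
Then A·(-2)^2 = 16 gives A = 4, and T(n) = 4·(-2)^n.
T(6) = 4·(-2)^6 = 256.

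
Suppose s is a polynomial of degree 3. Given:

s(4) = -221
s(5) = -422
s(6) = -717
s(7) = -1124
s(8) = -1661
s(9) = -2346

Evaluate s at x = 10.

First differences: -201, -295, -407, -537, -685. Second differences: -94, -112, -130, -148. Third differences: -18, -18, -18.
Level-3 differences are constant, so s has degree 3.
Fitting a degree-3 polynomial gives s(x) = -3x³ - 2x² + 3.
Then s(10) = -3197.

-3197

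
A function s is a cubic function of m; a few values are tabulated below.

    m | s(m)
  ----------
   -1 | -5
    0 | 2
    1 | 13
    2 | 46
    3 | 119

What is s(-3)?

First differences: 7, 11, 33, 73. Second differences: 4, 22, 40. Third differences: 18, 18.
Level-3 differences are constant, so s has degree 3.
Fitting a degree-3 polynomial gives s(m) = 3m³ + 2m² + 6m + 2.
Then s(-3) = -79.

-79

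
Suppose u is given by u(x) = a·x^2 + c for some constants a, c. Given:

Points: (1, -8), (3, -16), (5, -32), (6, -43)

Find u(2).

-11

From u(1) = -8 and u(3) = -16: 1a + c = -8 and 9a + c = -16.
Subtracting: 8a = -8, so a = -1; then c = -8 − (-1)·1 = -7.
So u(x) = -1x² − 7, and u(2) = -11.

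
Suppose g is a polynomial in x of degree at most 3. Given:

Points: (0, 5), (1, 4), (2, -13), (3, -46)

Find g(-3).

Write g(x) = ax³ + bx² + cx + d; the 4 given values yield a linear system in the 4 coefficients.
Solving, the leading coefficient vanishes, and g(x) = -8x² + 7x + 5.
Then g(-3) = -88.

-88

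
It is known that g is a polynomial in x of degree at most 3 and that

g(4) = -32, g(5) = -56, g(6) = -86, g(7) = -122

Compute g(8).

Write g(x) = ax³ + bx² + cx + d; the 4 given values yield a linear system in the 4 coefficients.
Solving, the leading coefficient vanishes, and g(x) = -3x² + 3x + 4.
Then g(8) = -164.

-164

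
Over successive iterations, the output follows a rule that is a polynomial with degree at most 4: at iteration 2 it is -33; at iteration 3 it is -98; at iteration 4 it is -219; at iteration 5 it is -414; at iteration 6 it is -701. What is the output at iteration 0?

1

Write the value at x as g(x).
Write g(x) = ax^4 + bx³ + cx² + dx + e; the 5 given values yield a linear system in the 5 coefficients.
Solving, the leading coefficient vanishes, and g(x) = -3x³ - x² - 3x + 1.
Then g(0) = 1.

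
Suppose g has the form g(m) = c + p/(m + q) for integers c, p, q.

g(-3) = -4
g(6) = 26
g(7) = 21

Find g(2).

(g(m) − c)(m + q) = p for each data point; the three points give a linear system in c and q, then p follows.
Solving: c = 6, q = -3, p = 60, so g(m) = 6 + 60/(m − 3).
Then g(2) = 6 + 60/(-1) = -54.

-54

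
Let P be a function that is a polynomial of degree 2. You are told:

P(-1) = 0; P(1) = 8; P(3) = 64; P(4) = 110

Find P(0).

Write P(x) = ax² + bx + c; the 4 given values yield a linear system in the 3 coefficients.
Solving, P(x) = 6x² + 4x - 2.
Then P(0) = -2.

-2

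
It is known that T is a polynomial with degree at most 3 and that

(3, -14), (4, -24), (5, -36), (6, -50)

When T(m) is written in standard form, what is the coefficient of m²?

First differences: -10, -12, -14. Second differences: -2, -2.
Level-2 differences are constant, so T has degree 2.
Fitting a degree-2 polynomial gives T(m) = -m² - 3m + 4.
The coefficient of m² is -1.

-1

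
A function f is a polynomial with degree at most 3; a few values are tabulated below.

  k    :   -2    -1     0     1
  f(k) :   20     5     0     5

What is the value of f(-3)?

First differences: -15, -5, 5. Second differences: 10, 10.
Level-2 differences are constant, so f has degree 2.
Fitting a degree-2 polynomial gives f(k) = 5k².
Then f(-3) = 45.

45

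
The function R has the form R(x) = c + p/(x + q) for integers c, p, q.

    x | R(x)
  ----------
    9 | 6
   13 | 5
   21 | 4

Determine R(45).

3

(R(x) − c)(x + q) = p for each data point; the three points give a linear system in c and q, then p follows.
Solving: c = 2, q = 3, p = 48, so R(x) = 2 + 48/(x + 3).
Then R(45) = 2 + 48/48 = 3.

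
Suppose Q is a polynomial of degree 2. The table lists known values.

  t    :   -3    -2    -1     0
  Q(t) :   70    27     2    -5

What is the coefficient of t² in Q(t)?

9

Write Q(t) = at² + bt + c; the 4 given values yield a linear system in the 3 coefficients.
Solving, Q(t) = 9t² + 2t - 5.
The coefficient of t² is 9.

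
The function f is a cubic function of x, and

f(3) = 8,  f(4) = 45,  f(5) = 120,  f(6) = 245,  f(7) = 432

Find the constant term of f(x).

First differences: 37, 75, 125, 187. Second differences: 38, 50, 62. Third differences: 12, 12.
Level-3 differences are constant, so f has degree 3.
Fitting a degree-3 polynomial gives f(x) = 2x³ - 5x² - 2x + 5.
The constant term is f(0) = 5.

5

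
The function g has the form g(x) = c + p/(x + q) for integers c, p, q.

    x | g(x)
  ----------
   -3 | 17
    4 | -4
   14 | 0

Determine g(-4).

(g(x) − c)(x + q) = p for each data point; the three points give a linear system in c and q, then p follows.
Solving: c = 2, q = 1, p = -30, so g(x) = 2 − 30/(x + 1).
Then g(-4) = 2 − 30/(-3) = 12.

12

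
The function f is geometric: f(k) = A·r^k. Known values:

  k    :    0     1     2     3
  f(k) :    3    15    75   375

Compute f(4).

Consecutive ratio: 15/3 = 5, and 75/15 = 5, so r = 5.
Then A·5^0 = 3 gives A = 3, and f(k) = 3·5^k.
f(4) = 3·5^4 = 1875.

1875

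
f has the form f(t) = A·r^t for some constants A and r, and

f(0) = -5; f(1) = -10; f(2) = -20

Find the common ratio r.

2

Consecutive ratio: -10/(-5) = 2, and -20/(-10) = 2, so r = 2.
Then A·2^0 = -5 gives A = -5, and f(t) = -5·2^t.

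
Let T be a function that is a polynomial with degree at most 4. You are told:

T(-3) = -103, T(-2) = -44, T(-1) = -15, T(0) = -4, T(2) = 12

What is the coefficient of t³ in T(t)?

Write T(t) = at^4 + bt³ + ct² + dt + e; the 5 given values yield a linear system in the 5 coefficients.
Solving, the leading coefficient vanishes, and T(t) = 2t³ - 3t² + 6t - 4.
The coefficient of t³ is 2.

2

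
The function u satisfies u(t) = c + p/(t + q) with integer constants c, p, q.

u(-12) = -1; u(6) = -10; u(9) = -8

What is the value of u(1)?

-40

(u(t) − c)(t + q) = p for each data point; the three points give a linear system in c and q, then p follows.
Solving: c = -4, q = 0, p = -36, so u(t) = -4 − 36/(t + 0).
Then u(1) = -4 − 36/1 = -40.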